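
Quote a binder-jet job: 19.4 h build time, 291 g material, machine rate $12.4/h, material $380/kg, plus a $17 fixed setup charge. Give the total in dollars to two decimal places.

Time charge: 12.4 × 19.4 → $240.56.
Material cost: 380 × 291/1000 → $110.58.
Adding setup: 240.56 + 110.58 + 17 → $368.14.

$368.14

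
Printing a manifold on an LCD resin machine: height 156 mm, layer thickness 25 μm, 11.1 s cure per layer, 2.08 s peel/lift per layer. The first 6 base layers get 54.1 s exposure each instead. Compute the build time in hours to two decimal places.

Layers = ⌈156/0.025⌉ = 6240.
Bottom layers = 6 × (54.1 + 2.08), so 337.08 s.
Regular layers = 6234 × (11.1 + 2.08), so 82164.12 s.
Total = 337.08 + 82164.12 = 82501.2 s = 22.92 hours.

22.92 hours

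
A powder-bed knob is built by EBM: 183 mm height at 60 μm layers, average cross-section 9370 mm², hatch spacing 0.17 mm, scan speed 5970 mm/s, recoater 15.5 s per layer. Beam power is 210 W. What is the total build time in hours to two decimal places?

Layers = ⌈183/0.06⌉ = 3050.
Scan path per layer = 9370 / 0.17, so 55117.6 mm.
Per-layer scan time = 55117.6 / 5970 = 9.2324 s.
Per-layer time: 9.2324 + 15.5 → 24.7324 s.
3050 layers × 24.7324 s/layer = 75433.82 s, i.e. 20.95 hours.

20.95 hours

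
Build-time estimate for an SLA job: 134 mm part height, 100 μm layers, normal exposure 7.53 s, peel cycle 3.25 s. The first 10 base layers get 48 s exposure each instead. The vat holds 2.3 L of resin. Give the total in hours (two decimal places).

Layer count = ceil(134 / 0.1) = 1340.
Base layers: 10 × (48 + 3.25) → 512.5 s.
Regular layers = 1330 × (7.53 + 3.25), so 14337.4 s.
Total = 512.5 + 14337.4 = 14849.9 s = 4.12 hours.

4.12 hours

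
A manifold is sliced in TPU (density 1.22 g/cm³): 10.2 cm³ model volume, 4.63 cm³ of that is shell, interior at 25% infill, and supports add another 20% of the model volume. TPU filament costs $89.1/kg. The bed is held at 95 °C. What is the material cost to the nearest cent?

Infill region = 10.2 − 4.63 = 5.57 cm³.
Deposited infill = 0.25 × 5.57, so 1.3925 cm³.
Support = 0.20 × 10.2, so 2.04 cm³.
Total printed volume: 4.63 + 1.3925 + 2.04 → 8.0625 cm³.
Mass = 8.0625 × 1.22 = 9.83625 g.
At $89.1/kg: 9.83625/1000 × 89.1 = $0.88.

$0.88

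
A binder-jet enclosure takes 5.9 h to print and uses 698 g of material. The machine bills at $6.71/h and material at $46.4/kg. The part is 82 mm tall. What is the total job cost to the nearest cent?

$71.98

Machine-time cost: 6.71 × 5.9 → $39.589.
Material charge = 46.4 × 698/1000, so $32.3872.
Job cost: 39.589 + 32.3872 = 71.9762 ≈ $71.98.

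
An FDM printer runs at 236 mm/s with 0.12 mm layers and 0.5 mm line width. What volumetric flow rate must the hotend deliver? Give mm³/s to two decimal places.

Bead cross-section: 0.12 × 0.5 → 0.06 mm².
Volumetric flow = 236 × 0.06 = 14.16 mm³/s.

14.16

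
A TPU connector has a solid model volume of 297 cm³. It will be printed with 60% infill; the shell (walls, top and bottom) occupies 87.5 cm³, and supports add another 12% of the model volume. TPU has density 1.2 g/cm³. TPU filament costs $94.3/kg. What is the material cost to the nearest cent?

$28.16

Interior volume = 297 − 87.5 = 209.5 cm³.
Infill volume: 0.60 × 209.5 → 125.7 cm³.
Support = 0.12 × 297 = 35.64 cm³.
Total printed volume = 87.5 + 125.7 + 35.64 = 248.84 cm³.
Mass: 248.84 × 1.2 → 298.608 g.
Cost = 298.608 g / 1000 × $94.3/kg = $28.16.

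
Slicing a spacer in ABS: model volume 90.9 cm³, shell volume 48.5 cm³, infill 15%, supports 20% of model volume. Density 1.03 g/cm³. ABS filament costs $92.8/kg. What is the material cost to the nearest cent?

$6.98

Interior volume = 90.9 − 48.5 = 42.4 cm³.
Infill deposited = 0.15 × 42.4, so 6.36 cm³.
Support = 0.20 × 90.9 = 18.18 cm³.
Deposited volume = 48.5 + 6.36 + 18.18 = 73.04 cm³.
Mass = 73.04 × 1.03, so 75.2312 g.
Cost = 75.2312 g / 1000 × $92.8/kg = $6.98.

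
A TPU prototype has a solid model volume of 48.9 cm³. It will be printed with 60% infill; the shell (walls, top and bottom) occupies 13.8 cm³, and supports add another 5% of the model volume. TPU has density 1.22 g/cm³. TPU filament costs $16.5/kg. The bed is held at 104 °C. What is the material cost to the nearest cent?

$0.75

Infill region = 48.9 − 13.8 = 35.1 cm³.
Infill deposited = 0.60 × 35.1 = 21.06 cm³.
Support = 0.05 × 48.9 = 2.445 cm³.
Total extruded = 13.8 + 21.06 + 2.445 = 37.305 cm³.
Mass = 37.305 × 1.22, so 45.5121 g.
At $16.5/kg: 45.5121/1000 × 16.5 = $0.75.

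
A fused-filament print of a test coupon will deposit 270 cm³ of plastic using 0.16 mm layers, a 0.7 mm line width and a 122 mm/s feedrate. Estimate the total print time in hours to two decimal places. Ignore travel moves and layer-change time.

Extrusion cross-section: 0.16 × 0.7 → 0.112 mm².
Total extruded path = 270000/0.112 = 2410714.3 mm.
Time extruding = 2410714.3 / 122 = 19760 s.
Converting: 19760 s = 5.49 hours.

5.49 hours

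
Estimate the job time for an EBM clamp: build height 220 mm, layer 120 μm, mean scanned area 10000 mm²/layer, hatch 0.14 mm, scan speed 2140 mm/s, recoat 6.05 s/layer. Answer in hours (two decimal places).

20.09 hours

Number of layers: 220 / 0.12 → 1834 (rounded up).
Hatch length per layer = 10000 / 0.14, so 71428.6 mm.
Scan time per layer: 71428.6 / 2140 → 33.3779 s.
Layer cycle = 33.3779 + 6.05 = 39.4279 s.
Total: 1834 × 39.4279 s = 72310.7686 s → 20.09 hours.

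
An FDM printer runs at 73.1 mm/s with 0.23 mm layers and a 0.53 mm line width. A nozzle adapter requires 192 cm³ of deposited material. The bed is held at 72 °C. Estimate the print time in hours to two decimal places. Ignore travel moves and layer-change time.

5.99 hours

Extrusion cross-section: 0.23 × 0.53 → 0.1219 mm².
Path length: 192000 mm³ / 0.1219 mm² → 1575061.5 mm.
Extrusion time: 1575061.5 / 73.1 → 21546.7 s.
21546.7 s = 5.99 hours.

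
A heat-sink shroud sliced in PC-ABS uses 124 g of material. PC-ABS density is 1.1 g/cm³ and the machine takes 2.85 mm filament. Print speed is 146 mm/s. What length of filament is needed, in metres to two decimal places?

Extruded volume: 124/1.1 = 112.7273 cm³ (112727.3 mm³).
A = π r² = π × 1.425² = 6.3794 mm².
L = V/A = 112727.3/6.3794 = 17670.52 mm → 17.67 m.

17.67 m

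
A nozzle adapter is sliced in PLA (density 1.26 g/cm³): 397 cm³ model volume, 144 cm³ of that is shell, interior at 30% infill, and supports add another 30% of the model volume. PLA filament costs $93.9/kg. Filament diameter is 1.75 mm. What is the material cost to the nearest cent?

$40.11

Infill region = 397 − 144, so 253 cm³.
Infill volume: 0.30 × 253 → 75.9 cm³.
Support = 0.30 × 397 = 119.1 cm³.
Deposited volume = 144 + 75.9 + 119.1, so 339 cm³.
Mass = 339 × 1.26, so 427.14 g.
Cost = 427.14 g / 1000 × $93.9/kg = $40.11.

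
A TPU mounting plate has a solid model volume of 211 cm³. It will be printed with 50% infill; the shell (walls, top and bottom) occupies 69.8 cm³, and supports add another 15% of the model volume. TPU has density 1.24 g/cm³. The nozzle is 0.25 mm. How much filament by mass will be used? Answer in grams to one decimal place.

Volume inside the shell = 211 − 69.8, so 141.2 cm³.
Infill deposited: 0.50 × 141.2 → 70.6 cm³.
Support = 0.15 × 211, so 31.65 cm³.
Deposited volume = 69.8 + 70.6 + 31.65, so 172.05 cm³.
Mass = 172.05 × 1.24 = 213.342 g.

213.3 g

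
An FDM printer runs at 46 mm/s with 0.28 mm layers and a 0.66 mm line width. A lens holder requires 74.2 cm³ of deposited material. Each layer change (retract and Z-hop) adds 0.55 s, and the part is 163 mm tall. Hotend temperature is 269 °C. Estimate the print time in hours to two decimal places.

2.51 hours

Line area = 0.28 × 0.66, so 0.1848 mm².
Path length: 74200 mm³ / 0.1848 mm² → 401515.2 mm.
Print-move time = 401515.2 / 46, so 8728.6 s.
Layers = ⌈163/0.28⌉ = 583.
Z-hop total = 583 × 0.55 = 320.65 s.
Total = 8728.6 + 320.65 = 9049.25 s = 2.51 hours.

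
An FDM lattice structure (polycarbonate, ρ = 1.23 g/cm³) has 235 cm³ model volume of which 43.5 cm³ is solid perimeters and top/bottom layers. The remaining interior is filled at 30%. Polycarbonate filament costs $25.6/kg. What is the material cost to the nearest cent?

$3.18

Volume inside the shell = 235 − 43.5, so 191.5 cm³.
Deposited infill = 0.30 × 191.5, so 57.45 cm³.
Deposited volume: 43.5 + 57.45 → 100.95 cm³.
Mass = 100.95 × 1.23 = 124.1685 g.
At $25.6/kg: 124.1685/1000 × 25.6 = $3.18.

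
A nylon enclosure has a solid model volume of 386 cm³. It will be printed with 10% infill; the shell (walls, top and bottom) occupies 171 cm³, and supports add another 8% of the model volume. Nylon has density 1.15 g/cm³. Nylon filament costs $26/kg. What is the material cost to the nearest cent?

$6.68

Volume inside the shell: 386 − 171 → 215 cm³.
Deposited infill = 0.10 × 215, so 21.5 cm³.
Support: 0.08 × 386 → 30.88 cm³.
Deposited volume = 171 + 21.5 + 30.88 = 223.38 cm³.
Mass = 223.38 × 1.15, so 256.887 g.
At $26/kg: 256.887/1000 × 26 = $6.68.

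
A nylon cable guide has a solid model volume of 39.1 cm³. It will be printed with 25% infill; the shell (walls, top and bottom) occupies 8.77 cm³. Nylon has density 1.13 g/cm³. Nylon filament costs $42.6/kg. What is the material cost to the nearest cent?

Infill region = 39.1 − 8.77, so 30.33 cm³.
Infill volume: 0.25 × 30.33 → 7.5825 cm³.
Total extruded = 8.77 + 7.5825, so 16.3525 cm³.
Mass = 16.3525 × 1.13, so 18.478325 g.
At $42.6/kg: 18.478325/1000 × 42.6 = $0.79.

$0.79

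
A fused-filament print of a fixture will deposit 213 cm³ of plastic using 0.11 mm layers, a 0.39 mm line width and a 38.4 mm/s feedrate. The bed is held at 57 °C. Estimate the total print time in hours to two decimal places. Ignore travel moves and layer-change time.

35.92 hours

Extrusion cross-section = 0.11 × 0.39, so 0.0429 mm².
Toolpath length = 213 cm³ / 0.0429 mm² = 213000 / 0.0429 = 4965035 mm.
Extrusion time: 4965035 / 38.4 → 129297.8 s.
129297.8 s = 35.92 hours.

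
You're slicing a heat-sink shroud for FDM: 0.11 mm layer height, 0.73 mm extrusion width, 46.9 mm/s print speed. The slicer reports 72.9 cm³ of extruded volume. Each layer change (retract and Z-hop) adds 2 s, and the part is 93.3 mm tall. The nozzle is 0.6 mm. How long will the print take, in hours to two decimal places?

Line area: 0.11 × 0.73 → 0.0803 mm².
Path length: 72900 mm³ / 0.0803 mm² → 907845.6 mm.
Time extruding: 907845.6 / 46.9 → 19357 s.
Number of layers: 93.3 / 0.11 → 849 (rounded up).
Non-print overhead = 849 × 2 = 1698 s.
Altogether 19357 + 1698 = 21055 s, i.e. 5.85 hours.

5.85 hours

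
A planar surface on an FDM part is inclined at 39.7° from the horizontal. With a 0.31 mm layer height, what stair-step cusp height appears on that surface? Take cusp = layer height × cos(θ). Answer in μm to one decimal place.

238.5 μm

cos(39.7°) = 0.7694, so cusp = 0.31 × 0.7694 = 0.238514 mm → 238.5 μm.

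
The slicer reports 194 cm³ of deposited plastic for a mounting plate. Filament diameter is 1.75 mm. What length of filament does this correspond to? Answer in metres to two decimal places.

80.66 m

Filament cross-section = π × (1.75/2)² = 2.4053 mm².
L = 194000 mm³ / 2.4053 mm² = 80655.22 mm, i.e. 80.66 m.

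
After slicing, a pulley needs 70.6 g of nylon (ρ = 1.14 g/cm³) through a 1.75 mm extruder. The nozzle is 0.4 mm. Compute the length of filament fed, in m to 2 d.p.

25.75 m

Volume = 70.6 g / 1.14 g·cm⁻³ = 61.9298 cm³ = 61929.8 mm³.
A = π r² = π × 0.875² = 2.4053 mm².
Length = 61929.8 / 2.4053 = 25747.22 mm = 25.75 m.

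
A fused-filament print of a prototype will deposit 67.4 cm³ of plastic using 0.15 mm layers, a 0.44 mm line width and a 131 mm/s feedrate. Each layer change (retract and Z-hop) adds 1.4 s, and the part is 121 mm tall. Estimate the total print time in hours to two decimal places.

2.48 hours

Line area: 0.15 × 0.44 → 0.066 mm².
Total extruded path = 67400/0.066 = 1021212.1 mm.
Time extruding = 1021212.1 / 131, so 7795.5 s.
Number of layers: 121 / 0.15 → 807 (rounded up).
Layer-change overhead = 807 × 1.4, so 1129.8 s.
Altogether 7795.5 + 1129.8 = 8925.3 s, i.e. 2.48 hours.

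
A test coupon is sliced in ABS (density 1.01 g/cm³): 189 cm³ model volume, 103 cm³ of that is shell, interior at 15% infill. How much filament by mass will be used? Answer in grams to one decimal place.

Infill region: 189 − 103 → 86 cm³.
Deposited infill = 0.15 × 86 = 12.9 cm³.
Deposited volume = 103 + 12.9 = 115.9 cm³.
Mass = 115.9 × 1.01, so 117.059 g.

117.1 g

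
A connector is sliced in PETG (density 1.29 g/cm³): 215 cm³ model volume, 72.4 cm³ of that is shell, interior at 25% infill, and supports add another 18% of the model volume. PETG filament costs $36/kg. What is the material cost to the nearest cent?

Infill region = 215 − 72.4 = 142.6 cm³.
Infill volume = 0.25 × 142.6 = 35.65 cm³.
Support = 0.18 × 215, so 38.7 cm³.
Deposited volume = 72.4 + 35.65 + 38.7 = 146.75 cm³.
Mass: 146.75 × 1.29 → 189.3075 g.
Cost = 189.3075 g / 1000 × $36/kg = $6.82.

$6.82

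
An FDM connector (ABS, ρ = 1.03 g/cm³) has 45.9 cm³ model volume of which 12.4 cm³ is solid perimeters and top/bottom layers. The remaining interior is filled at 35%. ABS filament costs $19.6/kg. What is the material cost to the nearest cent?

Volume inside the shell: 45.9 − 12.4 → 33.5 cm³.
Infill deposited = 0.35 × 33.5, so 11.725 cm³.
Total printed volume = 12.4 + 11.725, so 24.125 cm³.
Mass = 24.125 × 1.03 = 24.84875 g.
At $19.6/kg: 24.84875/1000 × 19.6 = $0.49.

$0.49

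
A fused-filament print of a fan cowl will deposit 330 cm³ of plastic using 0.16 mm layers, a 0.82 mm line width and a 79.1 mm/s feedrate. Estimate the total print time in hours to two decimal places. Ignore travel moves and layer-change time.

8.83 hours

Bead cross-section = 0.16 × 0.82, so 0.1312 mm².
Total extruded path = 330000/0.1312 = 2515243.9 mm.
Print-move time: 2515243.9 / 79.1 → 31798.3 s.
That's 31798.3 s → 8.83 hours.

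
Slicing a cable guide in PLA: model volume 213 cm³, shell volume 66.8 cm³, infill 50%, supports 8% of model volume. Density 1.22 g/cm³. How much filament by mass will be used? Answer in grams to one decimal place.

191.5 g

Interior volume: 213 − 66.8 → 146.2 cm³.
Deposited infill = 0.50 × 146.2 = 73.1 cm³.
Support: 0.08 × 213 → 17.04 cm³.
Deposited volume: 66.8 + 73.1 + 17.04 → 156.94 cm³.
Mass = 156.94 × 1.22 = 191.4668 g.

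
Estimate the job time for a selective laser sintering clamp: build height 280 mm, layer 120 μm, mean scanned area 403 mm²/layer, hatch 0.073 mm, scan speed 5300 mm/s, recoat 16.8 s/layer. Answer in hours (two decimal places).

Layers = ⌈280/0.12⌉ = 2334.
Hatch length per layer = 403 / 0.073 = 5520.5 mm.
Scan time per layer = 5520.5 / 5300, so 1.0416 s.
Time per layer: 1.0416 + 16.8 → 17.8416 s.
Build time = 2334 × 17.8416 = 41642.2944 s = 11.57 hours.

11.57 hours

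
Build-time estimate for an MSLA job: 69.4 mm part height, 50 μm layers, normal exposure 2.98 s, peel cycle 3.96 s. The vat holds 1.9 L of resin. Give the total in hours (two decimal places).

Layer count = ceil(69.4 / 0.05) = 1388.
Each layer takes = 2.98 + 3.96, so 6.94 s.
Build time: 1388 × 6.94 s = 9632.72 s, i.e. 2.68 hours.

2.68 hours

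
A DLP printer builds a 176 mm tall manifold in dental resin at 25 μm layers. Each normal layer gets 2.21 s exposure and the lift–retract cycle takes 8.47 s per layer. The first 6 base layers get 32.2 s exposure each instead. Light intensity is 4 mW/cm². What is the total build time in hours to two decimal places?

20.94 hours

Number of layers: 176 / 0.025 → 7040 (rounded up).
Base layers = 6 × (32.2 + 8.47) = 244.02 s.
Normal layers: 7034 × (2.21 + 8.47) → 75123.12 s.
Total = 244.02 + 75123.12 = 75367.14 s = 20.94 hours.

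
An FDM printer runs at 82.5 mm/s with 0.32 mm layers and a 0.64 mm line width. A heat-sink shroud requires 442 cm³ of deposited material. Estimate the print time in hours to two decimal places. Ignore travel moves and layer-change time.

Extrusion cross-section: 0.32 × 0.64 → 0.2048 mm².
Path length: 442000 mm³ / 0.2048 mm² → 2158203.1 mm.
Time extruding = 2158203.1 / 82.5, so 26160 s.
Converting: 26160 s = 7.27 hours.

7.27 hours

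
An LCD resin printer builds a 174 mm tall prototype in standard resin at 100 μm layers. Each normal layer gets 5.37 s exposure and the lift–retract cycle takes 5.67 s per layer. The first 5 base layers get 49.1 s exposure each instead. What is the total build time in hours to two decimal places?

5.40 hours

Layer count = ceil(174 / 0.1) = 1740.
Burn-in layers: 5 × (49.1 + 5.67) → 273.85 s.
Regular layers = 1735 × (5.37 + 5.67), so 19154.4 s.
Sum: 273.85 + 19154.4 = 19428.25 s → 5.40 hours.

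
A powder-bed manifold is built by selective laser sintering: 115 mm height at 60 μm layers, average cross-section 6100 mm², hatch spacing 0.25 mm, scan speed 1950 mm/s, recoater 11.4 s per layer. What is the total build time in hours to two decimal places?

Layer count = ceil(115 / 0.06) = 1917.
Scan path per layer = 6100 / 0.25, so 24400 mm.
Per-layer scan time = 24400 / 1950 = 12.5128 s.
Layer cycle = 12.5128 + 11.4, so 23.9128 s.
1917 layers × 23.9128 s/layer = 45840.8376 s, i.e. 12.73 hours.

12.73 hours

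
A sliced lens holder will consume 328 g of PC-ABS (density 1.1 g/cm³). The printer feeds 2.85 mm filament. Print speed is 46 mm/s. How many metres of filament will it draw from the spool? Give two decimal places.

46.74 m

Extruded volume: 328/1.1 = 298.1818 cm³ (298181.8 mm³).
Filament cross-section = π × (2.85/2)² = 6.3794 mm².
L = V/A = 298181.8/6.3794 = 46741.35 mm → 46.74 m.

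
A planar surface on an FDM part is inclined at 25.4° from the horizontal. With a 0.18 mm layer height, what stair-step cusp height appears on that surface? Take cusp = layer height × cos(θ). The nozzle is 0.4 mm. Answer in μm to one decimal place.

162.6 μm

h_c = t·cos θ = 0.18 × 0.9033 = 0.162594 mm (162.6 μm).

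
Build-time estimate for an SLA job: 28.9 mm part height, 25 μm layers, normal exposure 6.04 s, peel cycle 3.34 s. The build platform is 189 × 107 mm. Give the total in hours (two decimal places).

Layer count = ceil(28.9 / 0.025) = 1156.
Per-layer time = 6.04 + 3.34, so 9.38 s.
Build time: 1156 × 9.38 s = 10843.28 s, i.e. 3.01 hours.

3.01 hours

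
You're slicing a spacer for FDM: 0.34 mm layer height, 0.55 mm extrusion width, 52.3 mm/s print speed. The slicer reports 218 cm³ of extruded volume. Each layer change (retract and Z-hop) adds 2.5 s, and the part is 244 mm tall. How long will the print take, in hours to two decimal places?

6.69 hours

Line area = 0.34 × 0.55, so 0.187 mm².
Total extruded path = 218000/0.187 = 1165775.4 mm.
Print-move time = 1165775.4 / 52.3, so 22290.2 s.
Number of layers: 244 / 0.34 → 718 (rounded up).
Non-print overhead = 718 × 2.5, so 1795 s.
Altogether 22290.2 + 1795 = 24085.2 s, i.e. 6.69 hours.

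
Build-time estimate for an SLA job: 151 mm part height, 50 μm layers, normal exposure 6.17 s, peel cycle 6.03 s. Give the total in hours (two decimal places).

Layers = ⌈151/0.05⌉ = 3020.
Each layer takes: 6.17 + 6.03 → 12.2 s.
Total = 3020 × 12.2 = 36844 s = 10.23 hours.

10.23 hours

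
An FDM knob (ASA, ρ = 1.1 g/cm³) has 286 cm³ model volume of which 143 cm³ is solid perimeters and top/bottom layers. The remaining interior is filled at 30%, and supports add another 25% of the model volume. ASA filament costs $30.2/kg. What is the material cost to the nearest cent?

Volume inside the shell: 286 − 143 → 143 cm³.
Infill deposited = 0.30 × 143, so 42.9 cm³.
Support = 0.25 × 286 = 71.5 cm³.
Total printed volume = 143 + 42.9 + 71.5, so 257.4 cm³.
Mass = 257.4 × 1.1 = 283.14 g.
At $30.2/kg: 283.14/1000 × 30.2 = $8.55.

$8.55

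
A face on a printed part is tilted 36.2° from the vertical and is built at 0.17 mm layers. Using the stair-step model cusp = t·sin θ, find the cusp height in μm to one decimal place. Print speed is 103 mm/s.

100.4 μm

Cusp = layer height × sin(36.2°) = 0.17 × 0.5906 = 0.100402 mm = 100.4 μm.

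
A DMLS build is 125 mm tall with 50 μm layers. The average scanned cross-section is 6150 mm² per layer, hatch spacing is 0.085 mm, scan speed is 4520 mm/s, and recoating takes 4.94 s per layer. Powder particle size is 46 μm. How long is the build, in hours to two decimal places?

14.55 hours

Layers = ⌈125/0.05⌉ = 2500.
Per-layer scan distance: 6150 / 0.085 → 72352.9 mm.
Per-layer scan time = 72352.9 / 4520 = 16.0073 s.
Time per layer = 16.0073 + 4.94, so 20.9473 s.
Total: 2500 × 20.9473 s = 52368.25 s → 14.55 hours.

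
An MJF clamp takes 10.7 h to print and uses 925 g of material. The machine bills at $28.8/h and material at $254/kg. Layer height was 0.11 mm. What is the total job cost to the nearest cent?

Machine cost = 28.8 × 10.7 = $308.16.
Feedstock cost = 254 × 925/1000, so $234.95.
Total = 308.16 + 234.95 = $543.11.

$543.11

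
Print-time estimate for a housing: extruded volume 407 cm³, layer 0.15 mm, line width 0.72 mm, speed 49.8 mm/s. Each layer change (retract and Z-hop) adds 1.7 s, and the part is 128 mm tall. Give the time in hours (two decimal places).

Extrusion cross-section = 0.15 × 0.72, so 0.108 mm².
Total extruded path = 407000/0.108 = 3768518.5 mm.
Extrusion time = 3768518.5 / 49.8 = 75673.1 s.
Number of layers: 128 / 0.15 → 854 (rounded up).
Non-print overhead: 854 × 1.7 → 1451.8 s.
Total = 75673.1 + 1451.8 = 77124.9 s = 21.42 hours.

21.42 hours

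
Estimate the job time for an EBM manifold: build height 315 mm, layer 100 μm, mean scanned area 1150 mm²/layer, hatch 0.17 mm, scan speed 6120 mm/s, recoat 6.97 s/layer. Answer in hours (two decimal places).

Layers = ⌈315/0.1⌉ = 3150.
Per-layer scan distance = 1150 / 0.17, so 6764.7 mm.
Per-layer scan time = 6764.7 / 6120 = 1.1053 s.
Layer cycle = 1.1053 + 6.97 = 8.0753 s.
Total: 3150 × 8.0753 s = 25437.195 s → 7.07 hours.

7.07 hours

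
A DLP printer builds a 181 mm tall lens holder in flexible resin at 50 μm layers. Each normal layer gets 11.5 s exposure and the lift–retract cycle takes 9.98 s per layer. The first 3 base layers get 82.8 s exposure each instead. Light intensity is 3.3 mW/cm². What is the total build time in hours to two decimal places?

21.66 hours

Number of layers: 181 / 0.05 → 3620 (rounded up).
Bottom layers = 3 × (82.8 + 9.98), so 278.34 s.
Regular layers = 3617 × (11.5 + 9.98) = 77693.16 s.
Sum: 278.34 + 77693.16 = 77971.5 s → 21.66 hours.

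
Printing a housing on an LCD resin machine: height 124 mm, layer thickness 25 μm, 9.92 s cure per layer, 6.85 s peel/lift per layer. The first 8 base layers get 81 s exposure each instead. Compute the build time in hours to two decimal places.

23.26 hours

Number of layers: 124 / 0.025 → 4960 (rounded up).
Burn-in layers: 8 × (81 + 6.85) → 702.8 s.
Regular layers = 4952 × (9.92 + 6.85), so 83045.04 s.
Sum: 702.8 + 83045.04 = 83747.84 s → 23.26 hours.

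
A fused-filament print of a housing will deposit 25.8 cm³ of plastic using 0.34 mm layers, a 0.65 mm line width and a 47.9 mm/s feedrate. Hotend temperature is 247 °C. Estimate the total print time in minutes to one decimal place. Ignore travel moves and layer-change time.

40.6 minutes

Line area = 0.34 × 0.65 = 0.221 mm².
Toolpath length = 25.8 cm³ / 0.221 mm² = 25800 / 0.221 = 116742.1 mm.
Time extruding: 116742.1 / 47.9 → 2437.2 s.
That's 2437.2 s → 40.6 minutes.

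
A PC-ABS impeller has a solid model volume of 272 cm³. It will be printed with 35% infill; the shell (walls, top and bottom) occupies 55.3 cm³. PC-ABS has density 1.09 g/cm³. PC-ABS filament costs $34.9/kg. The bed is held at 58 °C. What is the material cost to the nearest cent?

Interior volume = 272 − 55.3, so 216.7 cm³.
Infill volume: 0.35 × 216.7 → 75.845 cm³.
Total printed volume: 55.3 + 75.845 → 131.145 cm³.
Mass: 131.145 × 1.09 → 142.94805 g.
Cost = 142.94805 g / 1000 × $34.9/kg = $4.99.

$4.99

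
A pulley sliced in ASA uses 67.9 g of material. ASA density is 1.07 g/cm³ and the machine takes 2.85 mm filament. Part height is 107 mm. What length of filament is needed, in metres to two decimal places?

9.95 m

Volume = 67.9 g / 1.07 g·cm⁻³ = 63.4579 cm³ = 63457.9 mm³.
A = π r² = π × 1.425² = 6.3794 mm².
Length = 63457.9 / 6.3794 = 9947.31 mm = 9.95 m.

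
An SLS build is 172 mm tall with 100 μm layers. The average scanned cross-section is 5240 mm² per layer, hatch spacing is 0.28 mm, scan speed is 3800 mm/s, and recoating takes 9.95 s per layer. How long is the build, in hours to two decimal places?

7.11 hours

Number of layers: 172 / 0.1 → 1720 (rounded up).
Hatch length per layer = 5240 / 0.28, so 18714.3 mm.
Laser time per layer: 18714.3 / 3800 → 4.9248 s.
Time per layer = 4.9248 + 9.95, so 14.8748 s.
Build time = 1720 × 14.8748 = 25584.656 s = 7.11 hours.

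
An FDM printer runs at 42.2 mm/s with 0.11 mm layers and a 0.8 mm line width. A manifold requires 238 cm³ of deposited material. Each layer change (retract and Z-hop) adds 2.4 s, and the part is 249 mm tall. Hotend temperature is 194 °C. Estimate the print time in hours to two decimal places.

Bead cross-section = 0.11 × 0.8, so 0.088 mm².
Total extruded path = 238000/0.088 = 2704545.5 mm.
Time extruding = 2704545.5 / 42.2, so 64088.8 s.
Layers = ⌈249/0.11⌉ = 2264.
Layer-change overhead: 2264 × 2.4 → 5433.6 s.
Altogether 64088.8 + 5433.6 = 69522.4 s, i.e. 19.31 hours.

19.31 hours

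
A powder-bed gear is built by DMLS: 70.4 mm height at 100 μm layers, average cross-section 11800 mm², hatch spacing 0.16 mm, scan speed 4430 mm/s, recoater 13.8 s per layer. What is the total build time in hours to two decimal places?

Layer count = ceil(70.4 / 0.1) = 704.
Scan path per layer = 11800 / 0.16, so 73750 mm.
Per-layer scan time = 73750 / 4430 = 16.6479 s.
Layer cycle = 16.6479 + 13.8, so 30.4479 s.
704 layers × 30.4479 s/layer = 21435.3216 s, i.e. 5.95 hours.

5.95 hours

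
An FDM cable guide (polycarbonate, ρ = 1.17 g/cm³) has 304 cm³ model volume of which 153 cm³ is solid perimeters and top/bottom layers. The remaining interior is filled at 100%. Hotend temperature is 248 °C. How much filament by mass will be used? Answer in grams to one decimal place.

355.7 g

Volume inside the shell = 304 − 153 = 151 cm³.
Infill deposited: 1.00 × 151 → 151 cm³.
Total printed volume: 153 + 151 → 304 cm³.
Mass = 304 × 1.17, so 355.68 g.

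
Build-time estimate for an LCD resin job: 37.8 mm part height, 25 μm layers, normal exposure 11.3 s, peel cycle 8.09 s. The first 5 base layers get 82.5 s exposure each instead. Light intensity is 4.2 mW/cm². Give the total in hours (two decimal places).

Number of layers: 37.8 / 0.025 → 1512 (rounded up).
Burn-in layers = 5 × (82.5 + 8.09) = 452.95 s.
Remaining layers: 1507 × (11.3 + 8.09) → 29220.73 s.
Sum: 452.95 + 29220.73 = 29673.68 s → 8.24 hours.

8.24 hours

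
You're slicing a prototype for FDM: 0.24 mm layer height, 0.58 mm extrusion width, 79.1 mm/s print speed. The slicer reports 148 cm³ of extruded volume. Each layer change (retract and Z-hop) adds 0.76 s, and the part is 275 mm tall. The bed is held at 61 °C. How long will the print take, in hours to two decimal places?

Line area = 0.24 × 0.58 = 0.1392 mm².
Toolpath length = 148 cm³ / 0.1392 mm² = 148000 / 0.1392 = 1063218.4 mm.
Extrusion time = 1063218.4 / 79.1 = 13441.4 s.
Layers = ⌈275/0.24⌉ = 1146.
Z-hop total = 1146 × 0.76, so 870.96 s.
Altogether 13441.4 + 870.96 = 14312.36 s, i.e. 3.98 hours.

3.98 hours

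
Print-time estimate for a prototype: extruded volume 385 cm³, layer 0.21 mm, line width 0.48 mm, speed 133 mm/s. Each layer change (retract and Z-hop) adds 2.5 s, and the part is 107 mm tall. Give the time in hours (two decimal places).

8.33 hours

Extrusion cross-section = 0.21 × 0.48, so 0.1008 mm².
Toolpath length = 385 cm³ / 0.1008 mm² = 385000 / 0.1008 = 3819444.4 mm.
Extrusion time = 3819444.4 / 133, so 28717.6 s.
Number of layers: 107 / 0.21 → 510 (rounded up).
Non-print overhead: 510 × 2.5 → 1275 s.
Total = 28717.6 + 1275 = 29992.6 s = 8.33 hours.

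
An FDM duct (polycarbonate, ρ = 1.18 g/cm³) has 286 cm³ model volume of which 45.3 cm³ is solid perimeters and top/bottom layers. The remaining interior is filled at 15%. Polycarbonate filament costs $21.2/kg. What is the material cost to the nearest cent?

$2.04

Volume inside the shell = 286 − 45.3 = 240.7 cm³.
Infill volume = 0.15 × 240.7, so 36.105 cm³.
Total printed volume = 45.3 + 36.105, so 81.405 cm³.
Mass: 81.405 × 1.18 → 96.0579 g.
At $21.2/kg: 96.0579/1000 × 21.2 = $2.04.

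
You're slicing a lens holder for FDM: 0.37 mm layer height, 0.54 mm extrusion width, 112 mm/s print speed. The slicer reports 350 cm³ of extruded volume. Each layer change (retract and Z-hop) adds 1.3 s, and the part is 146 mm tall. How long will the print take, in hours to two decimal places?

Bead cross-section: 0.37 × 0.54 → 0.1998 mm².
Total extruded path = 350000/0.1998 = 1751751.8 mm.
Extrusion time: 1751751.8 / 112 → 15640.6 s.
Number of layers: 146 / 0.37 → 395 (rounded up).
Z-hop total = 395 × 1.3 = 513.5 s.
Total = 15640.6 + 513.5 = 16154.1 s = 4.49 hours.

4.49 hours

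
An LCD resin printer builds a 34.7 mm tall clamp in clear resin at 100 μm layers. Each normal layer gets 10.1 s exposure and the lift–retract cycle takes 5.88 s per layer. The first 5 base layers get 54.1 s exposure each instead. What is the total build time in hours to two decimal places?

1.60 hours

Layer count = ceil(34.7 / 0.1) = 347.
Burn-in layers = 5 × (54.1 + 5.88) = 299.9 s.
Regular layers: 342 × (10.1 + 5.88) → 5465.16 s.
Sum: 299.9 + 5465.16 = 5765.06 s → 1.60 hours.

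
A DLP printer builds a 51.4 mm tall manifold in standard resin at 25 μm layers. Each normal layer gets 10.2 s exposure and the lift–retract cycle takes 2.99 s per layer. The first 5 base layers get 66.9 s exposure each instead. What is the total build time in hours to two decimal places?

Number of layers: 51.4 / 0.025 → 2056 (rounded up).
Burn-in layers = 5 × (66.9 + 2.99) = 349.45 s.
Remaining layers = 2051 × (10.2 + 2.99), so 27052.69 s.
Total = 349.45 + 27052.69 = 27402.14 s = 7.61 hours.

7.61 hours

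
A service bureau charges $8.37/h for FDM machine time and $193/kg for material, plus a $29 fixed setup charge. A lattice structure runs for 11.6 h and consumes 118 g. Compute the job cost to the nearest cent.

Time charge = 8.37 × 11.6 = $97.092.
Material charge = 193 × 118/1000, so $22.774.
Adding setup: 97.092 + 22.774 + 29 → 148.866 ≈ $148.87.

$148.87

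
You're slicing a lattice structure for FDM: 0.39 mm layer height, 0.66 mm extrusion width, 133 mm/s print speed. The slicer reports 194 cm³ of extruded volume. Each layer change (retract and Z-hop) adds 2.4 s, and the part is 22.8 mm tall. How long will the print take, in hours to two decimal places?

1.61 hours

Line area = 0.39 × 0.66 = 0.2574 mm².
Path length: 194000 mm³ / 0.2574 mm² → 753690.8 mm.
Extrusion time: 753690.8 / 133 → 5666.8 s.
Number of layers: 22.8 / 0.39 → 59 (rounded up).
Layer-change overhead = 59 × 2.4, so 141.6 s.
Altogether 5666.8 + 141.6 = 5808.4 s, i.e. 1.61 hours.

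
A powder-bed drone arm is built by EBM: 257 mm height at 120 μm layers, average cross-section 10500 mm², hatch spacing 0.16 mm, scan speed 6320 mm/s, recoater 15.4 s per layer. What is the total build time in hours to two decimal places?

15.34 hours

Layer count = ceil(257 / 0.12) = 2142.
Hatch length per layer = 10500 / 0.16 = 65625 mm.
Beam time per layer = 65625 / 6320 = 10.3837 s.
Layer cycle = 10.3837 + 15.4, so 25.7837 s.
Build time = 2142 × 25.7837 = 55228.6854 s = 15.34 hours.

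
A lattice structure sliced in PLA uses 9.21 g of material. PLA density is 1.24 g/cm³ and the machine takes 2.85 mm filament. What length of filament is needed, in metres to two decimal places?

1.16 m

Volume = 9.21 g / 1.24 g·cm⁻³ = 7.4274 cm³ = 7427.4 mm³.
Filament cross-section = π × (2.85/2)² = 6.3794 mm².
Length = 7427.4 / 6.3794 = 1164.28 mm = 1.16 m.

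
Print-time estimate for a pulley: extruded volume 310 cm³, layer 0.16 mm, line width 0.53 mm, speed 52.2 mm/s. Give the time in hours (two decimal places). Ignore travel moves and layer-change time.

Line area: 0.16 × 0.53 → 0.0848 mm².
Toolpath length = 310 cm³ / 0.0848 mm² = 310000 / 0.0848 = 3655660.4 mm.
Print-move time = 3655660.4 / 52.2 = 70031.8 s.
70031.8 s = 19.45 hours.

19.45 hours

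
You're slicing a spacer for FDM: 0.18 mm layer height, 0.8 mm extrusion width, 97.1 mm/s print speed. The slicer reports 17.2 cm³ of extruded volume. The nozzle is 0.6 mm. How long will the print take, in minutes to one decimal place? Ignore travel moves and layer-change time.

20.5 minutes

Line area = 0.18 × 0.8 = 0.144 mm².
Toolpath length = 17.2 cm³ / 0.144 mm² = 17200 / 0.144 = 119444.4 mm.
Extrusion time = 119444.4 / 97.1 = 1230.1 s.
Converting: 1230.1 s = 20.5 minutes.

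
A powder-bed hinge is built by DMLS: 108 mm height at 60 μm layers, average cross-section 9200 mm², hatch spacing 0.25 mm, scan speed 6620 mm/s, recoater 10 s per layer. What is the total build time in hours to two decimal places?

Number of layers: 108 / 0.06 → 1800 (rounded up).
Per-layer scan distance = 9200 / 0.25, so 36800 mm.
Scan time per layer = 36800 / 6620, so 5.5589 s.
Time per layer = 5.5589 + 10 = 15.5589 s.
Build time = 1800 × 15.5589 = 28006.02 s = 7.78 hours.

7.78 hours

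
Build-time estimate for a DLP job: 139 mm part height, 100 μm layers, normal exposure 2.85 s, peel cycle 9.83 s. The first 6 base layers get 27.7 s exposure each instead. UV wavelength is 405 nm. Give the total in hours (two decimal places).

4.94 hours

Number of layers: 139 / 0.1 → 1390 (rounded up).
Base layers = 6 × (27.7 + 9.83), so 225.18 s.
Normal layers = 1384 × (2.85 + 9.83) = 17549.12 s.
Total = 225.18 + 17549.12 = 17774.3 s = 4.94 hours.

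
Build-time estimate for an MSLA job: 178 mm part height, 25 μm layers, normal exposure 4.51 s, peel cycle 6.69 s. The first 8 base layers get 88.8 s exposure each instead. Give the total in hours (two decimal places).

22.34 hours

Layer count = ceil(178 / 0.025) = 7120.
Base layers = 8 × (88.8 + 6.69), so 763.92 s.
Remaining layers: 7112 × (4.51 + 6.69) → 79654.4 s.
Sum: 763.92 + 79654.4 = 80418.32 s → 22.34 hours.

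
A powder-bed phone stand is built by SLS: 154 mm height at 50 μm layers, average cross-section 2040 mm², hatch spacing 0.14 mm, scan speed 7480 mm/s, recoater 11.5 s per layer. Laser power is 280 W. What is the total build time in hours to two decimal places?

11.51 hours

Layers = ⌈154/0.05⌉ = 3080.
Scan path per layer = 2040 / 0.14 = 14571.4 mm.
Scan time per layer: 14571.4 / 7480 → 1.948 s.
Time per layer: 1.948 + 11.5 → 13.448 s.
Total: 3080 × 13.448 s = 41419.84 s → 11.51 hours.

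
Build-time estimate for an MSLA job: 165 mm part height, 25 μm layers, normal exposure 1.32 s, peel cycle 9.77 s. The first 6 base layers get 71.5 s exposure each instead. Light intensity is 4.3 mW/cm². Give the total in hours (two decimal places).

20.45 hours

Number of layers: 165 / 0.025 → 6600 (rounded up).
Bottom layers: 6 × (71.5 + 9.77) → 487.62 s.
Regular layers = 6594 × (1.32 + 9.77), so 73127.46 s.
Total = 487.62 + 73127.46 = 73615.08 s = 20.45 hours.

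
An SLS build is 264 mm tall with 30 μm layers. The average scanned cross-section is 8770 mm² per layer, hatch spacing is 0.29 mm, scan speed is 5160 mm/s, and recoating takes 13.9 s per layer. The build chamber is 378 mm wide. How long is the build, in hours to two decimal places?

Number of layers: 264 / 0.03 → 8800 (rounded up).
Hatch length per layer = 8770 / 0.29, so 30241.4 mm.
Per-layer scan time = 30241.4 / 5160, so 5.8607 s.
Layer cycle = 5.8607 + 13.9, so 19.7607 s.
Build time = 8800 × 19.7607 = 173894.16 s = 48.30 hours.

48.30 hours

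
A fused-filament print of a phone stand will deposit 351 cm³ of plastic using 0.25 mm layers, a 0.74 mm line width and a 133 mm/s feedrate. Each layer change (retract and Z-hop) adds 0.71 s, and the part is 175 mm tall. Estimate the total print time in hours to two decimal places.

4.10 hours

Line area: 0.25 × 0.74 → 0.185 mm².
Path length: 351000 mm³ / 0.185 mm² → 1897297.3 mm.
Extrusion time: 1897297.3 / 133 → 14265.4 s.
Layers = ⌈175/0.25⌉ = 700.
Layer-change overhead = 700 × 0.71 = 497 s.
Altogether 14265.4 + 497 = 14762.4 s, i.e. 4.10 hours.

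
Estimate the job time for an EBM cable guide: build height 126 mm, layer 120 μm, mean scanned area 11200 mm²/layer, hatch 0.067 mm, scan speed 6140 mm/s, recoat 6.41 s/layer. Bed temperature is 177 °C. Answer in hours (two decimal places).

Number of layers: 126 / 0.12 → 1050 (rounded up).
Hatch length per layer = 11200 / 0.067, so 167164.2 mm.
Beam time per layer = 167164.2 / 6140, so 27.2254 s.
Time per layer = 27.2254 + 6.41, so 33.6354 s.
Total: 1050 × 33.6354 s = 35317.17 s → 9.81 hours.

9.81 hours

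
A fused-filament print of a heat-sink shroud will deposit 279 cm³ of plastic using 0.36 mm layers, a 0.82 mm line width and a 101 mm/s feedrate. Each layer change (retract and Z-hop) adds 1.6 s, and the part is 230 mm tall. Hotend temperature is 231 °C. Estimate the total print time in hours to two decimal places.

2.88 hours

Extrusion cross-section: 0.36 × 0.82 → 0.2952 mm².
Path length: 279000 mm³ / 0.2952 mm² → 945122 mm.
Time extruding: 945122 / 101 → 9357.6 s.
Layer count = ceil(230 / 0.36) = 639.
Non-print overhead: 639 × 1.6 → 1022.4 s.
Total = 9357.6 + 1022.4 = 10380 s = 2.88 hours.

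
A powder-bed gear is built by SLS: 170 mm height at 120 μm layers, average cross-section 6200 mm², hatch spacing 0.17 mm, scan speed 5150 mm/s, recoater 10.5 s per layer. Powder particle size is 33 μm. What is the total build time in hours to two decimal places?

6.92 hours

Number of layers: 170 / 0.12 → 1417 (rounded up).
Per-layer scan distance = 6200 / 0.17, so 36470.6 mm.
Laser time per layer: 36470.6 / 5150 → 7.0817 s.
Time per layer: 7.0817 + 10.5 → 17.5817 s.
1417 layers × 17.5817 s/layer = 24913.2689 s, i.e. 6.92 hours.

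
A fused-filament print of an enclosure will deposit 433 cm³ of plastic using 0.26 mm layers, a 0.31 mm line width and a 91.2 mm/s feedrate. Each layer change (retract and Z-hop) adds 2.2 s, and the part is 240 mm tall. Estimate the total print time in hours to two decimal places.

16.93 hours

Line area = 0.26 × 0.31 = 0.0806 mm².
Path length: 433000 mm³ / 0.0806 mm² → 5372208.4 mm.
Extrusion time = 5372208.4 / 91.2, so 58905.8 s.
Layers = ⌈240/0.26⌉ = 924.
Layer-change overhead = 924 × 2.2, so 2032.8 s.
Total = 58905.8 + 2032.8 = 60938.6 s = 16.93 hours.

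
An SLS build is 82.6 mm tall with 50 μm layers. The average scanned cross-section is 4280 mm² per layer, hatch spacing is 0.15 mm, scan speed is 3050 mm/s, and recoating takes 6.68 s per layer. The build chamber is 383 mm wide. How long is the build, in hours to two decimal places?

Layer count = ceil(82.6 / 0.05) = 1652.
Hatch length per layer = 4280 / 0.15, so 28533.3 mm.
Scan time per layer = 28533.3 / 3050 = 9.3552 s.
Per-layer time = 9.3552 + 6.68, so 16.0352 s.
Total: 1652 × 16.0352 s = 26490.1504 s → 7.36 hours.

7.36 hours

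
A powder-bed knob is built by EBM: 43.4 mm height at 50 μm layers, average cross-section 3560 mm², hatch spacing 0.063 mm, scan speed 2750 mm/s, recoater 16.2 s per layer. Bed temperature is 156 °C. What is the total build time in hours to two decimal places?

Number of layers: 43.4 / 0.05 → 868 (rounded up).
Per-layer scan distance = 3560 / 0.063, so 56507.9 mm.
Beam time per layer = 56507.9 / 2750, so 20.5483 s.
Time per layer = 20.5483 + 16.2, so 36.7483 s.
868 layers × 36.7483 s/layer = 31897.5244 s, i.e. 8.86 hours.

8.86 hours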